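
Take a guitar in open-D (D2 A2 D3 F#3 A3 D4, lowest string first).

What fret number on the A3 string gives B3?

B3 is 2 semitones above the open A3 (A–A#–B), so it sits at fret 2.

2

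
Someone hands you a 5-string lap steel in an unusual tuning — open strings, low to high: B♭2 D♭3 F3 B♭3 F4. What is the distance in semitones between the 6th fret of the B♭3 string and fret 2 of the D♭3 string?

13 semitones

B♭3 at fret 6 → E4 (MIDI 64); D♭3 at fret 2 → E♭3 (MIDI 51).
64 − 51 = 13, so the two pitches are 13 semitones apart, with E4 the higher.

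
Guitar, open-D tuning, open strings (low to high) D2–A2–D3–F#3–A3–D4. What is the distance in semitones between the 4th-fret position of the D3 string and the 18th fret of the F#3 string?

D3 at fret 4 → F#3 (MIDI 54); F#3 at fret 18 → C5 (MIDI 72).
54 − 72 = -18, so the two pitches are 18 semitones apart, with C5 the higher.

18 semitones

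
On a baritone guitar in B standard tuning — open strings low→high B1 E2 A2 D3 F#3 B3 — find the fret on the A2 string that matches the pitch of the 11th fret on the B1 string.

1

Fret 11 on B1 is MIDI 35 + 11 = 46 (A#2). On the A2 string (open MIDI 45), that pitch is 46 − 45 = fret 1.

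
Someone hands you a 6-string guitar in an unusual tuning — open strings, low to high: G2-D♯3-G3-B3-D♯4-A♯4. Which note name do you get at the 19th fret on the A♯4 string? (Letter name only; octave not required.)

A♯4 is MIDI 70. Adding 19 gives 89; 89 mod 12 = 5, i.e. F.

F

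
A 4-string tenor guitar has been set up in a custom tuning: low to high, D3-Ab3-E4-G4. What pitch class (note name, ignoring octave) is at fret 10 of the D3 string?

C

Each fret is one semitone, so D3 + 10 = C.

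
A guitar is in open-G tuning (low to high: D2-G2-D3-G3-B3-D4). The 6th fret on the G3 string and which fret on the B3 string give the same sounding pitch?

2

Fret 6 on G3 is MIDI 55 + 6 = 61 (C#4). On the B3 string (open MIDI 59), that pitch is 61 − 59 = fret 2.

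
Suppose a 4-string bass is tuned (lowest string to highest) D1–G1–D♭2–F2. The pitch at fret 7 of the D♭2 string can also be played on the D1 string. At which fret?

Fret 7 on D♭2 is MIDI 37 + 7 = 44 (A♭2). On the D1 string (open MIDI 26), that pitch is 44 − 26 = fret 18.

18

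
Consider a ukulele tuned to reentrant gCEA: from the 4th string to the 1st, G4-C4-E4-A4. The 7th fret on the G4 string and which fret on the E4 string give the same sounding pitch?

10

Fret 7 on G4 is MIDI 67 + 7 = 74 (D5). On the E4 string (open MIDI 64), that pitch is 74 − 64 = fret 10.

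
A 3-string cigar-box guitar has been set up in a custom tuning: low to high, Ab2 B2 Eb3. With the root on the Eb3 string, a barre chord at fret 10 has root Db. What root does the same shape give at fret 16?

Moving from fret 10 to fret 16 shifts the root by 6 semitones.
Db up 6 semitones is G.

G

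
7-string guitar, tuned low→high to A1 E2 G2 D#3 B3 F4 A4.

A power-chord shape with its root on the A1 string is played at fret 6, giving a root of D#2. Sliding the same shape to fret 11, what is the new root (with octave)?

G#2

Moving from fret 6 to fret 11 shifts the root by 5 semitones.
D#2 up 5 semitones is G#2.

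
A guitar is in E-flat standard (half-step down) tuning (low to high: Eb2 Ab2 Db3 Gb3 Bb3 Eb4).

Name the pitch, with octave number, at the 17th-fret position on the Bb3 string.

The open Bb3 string plus 17 semitones: Bb–B–C–Db–…–Db–D–Eb.
The walk passes from B into C 2 times, so the octave number goes from 3 to 5.
(Equivalently spelled D#5.)

Eb5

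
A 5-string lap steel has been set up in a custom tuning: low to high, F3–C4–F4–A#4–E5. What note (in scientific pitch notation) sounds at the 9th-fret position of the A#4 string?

The open A#4 string plus 9 semitones: A#–B–C–C#–D–D#–E–F–F#–G.
The walk passes from B into C once, so the octave number goes from 4 to 5.

G5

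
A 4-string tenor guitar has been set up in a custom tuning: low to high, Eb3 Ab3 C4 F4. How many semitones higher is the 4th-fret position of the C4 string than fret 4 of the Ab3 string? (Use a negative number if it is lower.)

4 semitones

C4 at fret 4 → E4 (MIDI 64); Ab3 at fret 4 → C4 (MIDI 60).
64 − 60 = 4, so the two pitches are 4 semitones apart.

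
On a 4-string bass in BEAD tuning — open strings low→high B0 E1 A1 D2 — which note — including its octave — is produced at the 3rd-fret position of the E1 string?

G1

The open E1 string plus 3 semitones: E–F–F#–G.
No B→C boundary is crossed, so the octave stays at 1.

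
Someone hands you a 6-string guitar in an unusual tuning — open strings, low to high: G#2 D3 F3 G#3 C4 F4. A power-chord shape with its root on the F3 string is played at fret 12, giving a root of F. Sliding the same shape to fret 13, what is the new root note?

F#

Moving from fret 12 to fret 13 shifts the root by 1 semitone.
F up 1 semitone is F#.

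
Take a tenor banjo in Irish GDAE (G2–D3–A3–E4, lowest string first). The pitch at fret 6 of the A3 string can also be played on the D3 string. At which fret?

Fret 6 on A3 is MIDI 57 + 6 = 63 (D#4). On the D3 string (open MIDI 50), that pitch is 63 − 50 = fret 13.

13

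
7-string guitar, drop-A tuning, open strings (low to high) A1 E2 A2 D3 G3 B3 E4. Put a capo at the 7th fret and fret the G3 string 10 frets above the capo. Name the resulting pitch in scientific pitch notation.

The capo raises the open G3 by 7 semitones to D4; fretting 10 more gives G3 + 7 + 10 = G3 + 17 semitones = C5.

C5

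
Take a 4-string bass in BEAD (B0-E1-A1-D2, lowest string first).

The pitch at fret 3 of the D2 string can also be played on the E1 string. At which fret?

Fret 3 on D2 is MIDI 38 + 3 = 41 (F2). On the E1 string (open MIDI 28), that pitch is 41 − 28 = fret 13.

13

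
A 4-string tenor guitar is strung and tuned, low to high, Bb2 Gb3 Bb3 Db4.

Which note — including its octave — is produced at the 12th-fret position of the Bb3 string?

Each fret is one semitone, so Bb3 + 12 = Bb4.
(Equivalently spelled A#4.)

Bb4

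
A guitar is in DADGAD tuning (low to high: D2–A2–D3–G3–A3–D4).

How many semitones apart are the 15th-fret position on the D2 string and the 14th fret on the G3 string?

D2 at fret 15 → F3 (MIDI 53); G3 at fret 14 → A4 (MIDI 69).
53 − 69 = -16, so the two pitches are 16 semitones apart, with A4 the higher.

16 semitones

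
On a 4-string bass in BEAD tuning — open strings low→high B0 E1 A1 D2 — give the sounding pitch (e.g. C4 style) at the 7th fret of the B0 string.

F#1

Each fret is one semitone, so B0 + 7 = F#1.
(Equivalently spelled Gb1.)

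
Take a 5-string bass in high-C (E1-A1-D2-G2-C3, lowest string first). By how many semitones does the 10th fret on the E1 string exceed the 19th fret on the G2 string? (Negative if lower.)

E1 at fret 10 → D2 (MIDI 38); G2 at fret 19 → D4 (MIDI 62).
38 − 62 = -24, so the two pitches are 24 semitones apart.

-24 semitones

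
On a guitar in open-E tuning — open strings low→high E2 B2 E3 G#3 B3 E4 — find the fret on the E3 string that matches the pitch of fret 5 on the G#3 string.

G#3 at fret 5 is G#3 + 5 semitones = C#4.
The open E3 string is 4 semitones below the open G#3, so the same pitch on the E3 string lies at fret 5 + 4 = 9.

9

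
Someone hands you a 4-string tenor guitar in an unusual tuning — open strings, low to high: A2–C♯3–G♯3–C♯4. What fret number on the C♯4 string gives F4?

4

F4 is 4 semitones above the open C♯4 (C#–D–D#–E–F), so it sits at fret 4.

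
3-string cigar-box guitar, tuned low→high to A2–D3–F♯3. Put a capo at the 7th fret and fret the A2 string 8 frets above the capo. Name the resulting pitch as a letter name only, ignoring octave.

C

The capo raises the open A2 by 7 semitones to E3; fretting 8 more gives A2 + 7 + 8 = A2 + 15 semitones, landing on C.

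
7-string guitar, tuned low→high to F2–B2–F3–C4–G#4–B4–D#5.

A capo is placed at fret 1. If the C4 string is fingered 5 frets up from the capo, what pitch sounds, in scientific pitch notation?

F#4

The capo raises the open C4 by 1 semitone to C#4; fretting 5 more gives C4 + 1 + 5 = C4 + 6 semitones = F#4.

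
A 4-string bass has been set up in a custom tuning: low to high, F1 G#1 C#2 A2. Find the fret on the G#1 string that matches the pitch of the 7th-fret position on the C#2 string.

12

C#2 at fret 7 is C#2 + 7 semitones = G#2.
The open G#1 string is 5 semitones below the open C#2, so the same pitch on the G#1 string lies at fret 7 + 5 = 12.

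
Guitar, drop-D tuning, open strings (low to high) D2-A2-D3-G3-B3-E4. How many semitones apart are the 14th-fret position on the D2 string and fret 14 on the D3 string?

D2 at fret 14 → E3 (MIDI 52); D3 at fret 14 → E4 (MIDI 64).
52 − 64 = -12, so the two pitches are 12 semitones apart, with E4 the higher.

12 semitones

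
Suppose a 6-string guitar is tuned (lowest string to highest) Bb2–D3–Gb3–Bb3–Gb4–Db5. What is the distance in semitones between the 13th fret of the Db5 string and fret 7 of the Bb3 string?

Db5 at fret 13 → D6 (MIDI 86); Bb3 at fret 7 → F4 (MIDI 65).
86 − 65 = 21, so the two pitches are 21 semitones apart, with D6 the higher.

21 semitones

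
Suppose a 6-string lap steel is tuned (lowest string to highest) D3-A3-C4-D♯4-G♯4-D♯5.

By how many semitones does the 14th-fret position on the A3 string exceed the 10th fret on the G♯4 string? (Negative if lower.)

-7 semitones

A3 at fret 14 → B4 (MIDI 71); G♯4 at fret 10 → F♯5 (MIDI 78).
71 − 78 = -7, so the two pitches are 7 semitones apart.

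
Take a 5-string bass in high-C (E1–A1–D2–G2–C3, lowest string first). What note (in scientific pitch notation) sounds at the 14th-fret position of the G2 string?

A3

G2 is MIDI 43. Adding 14 gives 57, which is A3.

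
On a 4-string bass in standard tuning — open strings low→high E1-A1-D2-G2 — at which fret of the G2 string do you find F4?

F4 is 22 semitones above the open G2 (G–G#–A–A#–…–D#–E–F), so it sits at fret 22.

22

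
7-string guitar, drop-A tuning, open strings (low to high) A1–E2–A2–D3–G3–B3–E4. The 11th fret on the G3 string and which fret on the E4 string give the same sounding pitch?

Fret 11 on G3 is MIDI 55 + 11 = 66 (F♯4). On the E4 string (open MIDI 64), that pitch is 66 − 64 = fret 2.

2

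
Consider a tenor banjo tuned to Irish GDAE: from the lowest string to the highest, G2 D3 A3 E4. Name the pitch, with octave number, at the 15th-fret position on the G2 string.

Each fret is one semitone, so G2 + 15 = A♯3.
(Equivalently spelled B♭3.)

A♯3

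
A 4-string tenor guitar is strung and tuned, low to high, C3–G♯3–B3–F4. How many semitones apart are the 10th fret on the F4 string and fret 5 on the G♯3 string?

14 semitones

F4 at fret 10 → D♯5 (MIDI 75); G♯3 at fret 5 → C♯4 (MIDI 61).
75 − 61 = 14, so the two pitches are 14 semitones apart, with D♯5 the higher.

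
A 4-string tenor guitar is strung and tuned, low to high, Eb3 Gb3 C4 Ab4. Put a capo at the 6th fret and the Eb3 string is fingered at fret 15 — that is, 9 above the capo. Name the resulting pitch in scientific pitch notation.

Gb4

The capo raises the open Eb3 by 6 semitones to A3; fretting 9 more gives Eb3 + 6 + 9 = Eb3 + 15 semitones = Gb4.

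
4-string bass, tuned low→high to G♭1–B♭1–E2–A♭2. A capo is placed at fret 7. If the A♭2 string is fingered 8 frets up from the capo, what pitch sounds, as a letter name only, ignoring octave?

B

The capo raises the open A♭2 by 7 semitones to E♭3; fretting 8 more gives A♭2 + 7 + 8 = A♭2 + 15 semitones, landing on B.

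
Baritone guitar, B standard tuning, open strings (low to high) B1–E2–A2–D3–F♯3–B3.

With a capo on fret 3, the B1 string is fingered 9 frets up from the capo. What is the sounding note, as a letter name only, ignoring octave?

B

The capo raises the open B1 by 3 semitones to D2; fretting 9 more gives B1 + 3 + 9 = B1 + 12 semitones, landing on B.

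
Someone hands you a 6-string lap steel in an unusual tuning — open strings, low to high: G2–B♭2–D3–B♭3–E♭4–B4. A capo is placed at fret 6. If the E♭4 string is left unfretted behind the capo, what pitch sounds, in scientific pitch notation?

The capo raises the open E♭4 by 6 semitones to A4; fretting 0 more gives E♭4 + 6 + 0 = E♭4 + 6 semitones = A4.

A4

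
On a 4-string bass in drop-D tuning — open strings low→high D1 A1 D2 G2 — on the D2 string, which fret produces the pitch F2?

F2 is 3 semitones above the open D2 (D–D#–E–F), so it sits at fret 3.

3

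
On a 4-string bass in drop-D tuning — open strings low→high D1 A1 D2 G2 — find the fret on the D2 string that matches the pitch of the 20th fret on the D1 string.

Fret 20 on D1 is MIDI 26 + 20 = 46 (A#2). On the D2 string (open MIDI 38), that pitch is 46 − 38 = fret 8.

8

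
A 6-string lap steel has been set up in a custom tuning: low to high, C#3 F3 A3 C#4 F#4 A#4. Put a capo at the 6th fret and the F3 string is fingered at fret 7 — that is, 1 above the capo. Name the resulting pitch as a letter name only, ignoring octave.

C

The capo raises the open F3 by 6 semitones to B3; fretting 1 more gives F3 + 6 + 1 = F3 + 7 semitones, landing on C.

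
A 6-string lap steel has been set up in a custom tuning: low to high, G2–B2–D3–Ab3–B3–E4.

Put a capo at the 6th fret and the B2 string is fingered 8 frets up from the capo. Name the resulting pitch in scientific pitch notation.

The capo raises the open B2 by 6 semitones to F3; fretting 8 more gives B2 + 6 + 8 = B2 + 14 semitones = Db4.
(Also written C#.)

Db4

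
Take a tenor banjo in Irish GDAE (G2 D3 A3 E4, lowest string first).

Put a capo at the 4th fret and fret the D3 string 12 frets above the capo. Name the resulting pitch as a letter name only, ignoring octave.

F♯

The capo raises the open D3 by 4 semitones to F♯3; fretting 12 more gives D3 + 4 + 12 = D3 + 16 semitones, landing on F♯.
(Also written G♭.)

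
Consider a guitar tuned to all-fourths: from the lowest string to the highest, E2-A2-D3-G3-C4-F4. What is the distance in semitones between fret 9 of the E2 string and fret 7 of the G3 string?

13 semitones

E2 at fret 9 → C#3 (MIDI 49); G3 at fret 7 → D4 (MIDI 62).
49 − 62 = -13, so the two pitches are 13 semitones apart, with D4 the higher.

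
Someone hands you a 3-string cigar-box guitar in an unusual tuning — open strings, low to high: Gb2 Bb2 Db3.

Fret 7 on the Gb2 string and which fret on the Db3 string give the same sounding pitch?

0

Fret 7 on Gb2 is MIDI 42 + 7 = 49 (Db3). On the Db3 string (open MIDI 49), that pitch is 49 − 49 = fret 0.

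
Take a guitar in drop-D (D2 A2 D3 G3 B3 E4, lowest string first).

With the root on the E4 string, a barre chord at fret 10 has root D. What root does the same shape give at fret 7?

B

Moving from fret 10 to fret 7 shifts the root by -3 semitones.
D down 3 semitones is B.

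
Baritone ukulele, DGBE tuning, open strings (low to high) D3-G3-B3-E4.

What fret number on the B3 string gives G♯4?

9

G♯4 is 9 semitones above the open B3 (B–C–C#–D–D#–E–F–F#–G–G#), so it sits at fret 9.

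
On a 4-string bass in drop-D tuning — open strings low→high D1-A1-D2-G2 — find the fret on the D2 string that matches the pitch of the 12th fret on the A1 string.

7

A1 at fret 12 is A1 + 12 semitones = A2.
The open D2 string is 5 semitones above the open A1, so the same pitch on the D2 string lies at fret 12 − 5 = 7.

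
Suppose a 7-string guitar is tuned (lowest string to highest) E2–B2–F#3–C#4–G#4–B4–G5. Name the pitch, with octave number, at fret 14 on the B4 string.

Each fret is one semitone, so B4 + 14 = C#6.
(Equivalently spelled Db6.)

C#6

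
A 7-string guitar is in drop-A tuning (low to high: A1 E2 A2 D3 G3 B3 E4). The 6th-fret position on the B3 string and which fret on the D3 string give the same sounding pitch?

15

B3 at fret 6 is B3 + 6 semitones = F4.
The open D3 string is 9 semitones below the open B3, so the same pitch on the D3 string lies at fret 6 + 9 = 15.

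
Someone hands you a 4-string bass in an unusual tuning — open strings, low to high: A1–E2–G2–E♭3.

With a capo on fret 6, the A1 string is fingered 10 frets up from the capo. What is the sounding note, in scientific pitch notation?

The capo raises the open A1 by 6 semitones to E♭2; fretting 10 more gives A1 + 6 + 10 = A1 + 16 semitones = D♭3.
(Also written C♯.)

D♭3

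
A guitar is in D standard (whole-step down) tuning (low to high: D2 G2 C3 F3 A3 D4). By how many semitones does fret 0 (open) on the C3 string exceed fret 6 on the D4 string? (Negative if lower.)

-20 semitones

C3 at fret 0 → C3 (MIDI 48); D4 at fret 6 → G♯4 (MIDI 68).
48 − 68 = -20, so the two pitches are 20 semitones apart.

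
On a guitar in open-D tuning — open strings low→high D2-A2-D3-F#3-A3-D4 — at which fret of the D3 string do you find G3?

5

G3 is 5 semitones above the open D3 (D–D#–E–F–F#–G), so it sits at fret 5.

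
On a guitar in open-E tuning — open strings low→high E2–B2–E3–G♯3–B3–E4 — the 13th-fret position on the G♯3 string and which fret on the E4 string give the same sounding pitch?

5

G♯3 at fret 13 is G♯3 + 13 semitones = A4.
The open E4 string is 8 semitones above the open G♯3, so the same pitch on the E4 string lies at fret 13 − 8 = 5.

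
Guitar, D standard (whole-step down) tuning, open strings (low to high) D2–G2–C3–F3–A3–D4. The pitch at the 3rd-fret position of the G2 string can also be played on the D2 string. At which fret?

8

G2 at fret 3 is G2 + 3 semitones = A♯2.
The open D2 string is 5 semitones below the open G2, so the same pitch on the D2 string lies at fret 3 + 5 = 8.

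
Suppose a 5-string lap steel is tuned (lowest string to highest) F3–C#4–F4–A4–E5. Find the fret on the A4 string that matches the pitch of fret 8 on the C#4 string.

C#4 at fret 8 is C#4 + 8 semitones = A4.
The open A4 string is 8 semitones above the open C#4, so the same pitch on the A4 string lies at fret 8 − 8 = 0.

0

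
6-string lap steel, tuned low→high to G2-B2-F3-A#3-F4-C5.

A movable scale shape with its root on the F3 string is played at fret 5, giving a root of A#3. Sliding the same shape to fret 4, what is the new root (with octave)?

A3

Moving from fret 5 to fret 4 shifts the root by -1 semitone.
A#3 down 1 semitone is A3.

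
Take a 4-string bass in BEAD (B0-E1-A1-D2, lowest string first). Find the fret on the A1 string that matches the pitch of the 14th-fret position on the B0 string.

4

B0 at fret 14 is B0 + 14 semitones = C#2.
The open A1 string is 10 semitones above the open B0, so the same pitch on the A1 string lies at fret 14 − 10 = 4.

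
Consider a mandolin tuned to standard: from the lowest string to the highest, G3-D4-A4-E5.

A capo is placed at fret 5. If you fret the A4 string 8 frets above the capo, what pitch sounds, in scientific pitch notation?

A#5

The capo raises the open A4 by 5 semitones to D5; fretting 8 more gives A4 + 5 + 8 = A4 + 13 semitones = A#5.
(Also written Bb.)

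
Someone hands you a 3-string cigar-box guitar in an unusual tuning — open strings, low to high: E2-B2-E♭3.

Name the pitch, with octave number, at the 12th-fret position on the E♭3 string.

E♭4

Each fret is one semitone, so E♭3 + 12 = E♭4.
(Equivalently spelled D♯4.)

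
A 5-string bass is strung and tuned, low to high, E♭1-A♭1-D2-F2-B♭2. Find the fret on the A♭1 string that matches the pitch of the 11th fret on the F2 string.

F2 at fret 11 is F2 + 11 semitones = E3.
The open A♭1 string is 9 semitones below the open F2, so the same pitch on the A♭1 string lies at fret 11 + 9 = 20.

20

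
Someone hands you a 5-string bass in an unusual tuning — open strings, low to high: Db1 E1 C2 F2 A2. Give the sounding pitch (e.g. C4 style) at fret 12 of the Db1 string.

The open Db1 string plus 12 semitones: Db–D–Eb–E–…–B–C–Db.
The walk passes from B into C once, so the octave number goes from 1 to 2.

Db2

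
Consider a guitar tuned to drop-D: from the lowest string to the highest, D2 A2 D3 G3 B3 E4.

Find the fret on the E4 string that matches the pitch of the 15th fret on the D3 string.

1

D3 at fret 15 is D3 + 15 semitones = F4.
The open E4 string is 14 semitones above the open D3, so the same pitch on the E4 string lies at fret 15 − 14 = 1.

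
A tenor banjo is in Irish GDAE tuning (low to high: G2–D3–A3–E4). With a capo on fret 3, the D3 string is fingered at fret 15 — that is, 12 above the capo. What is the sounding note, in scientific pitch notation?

The capo raises the open D3 by 3 semitones to F3; fretting 12 more gives D3 + 3 + 12 = D3 + 15 semitones = F4.

F4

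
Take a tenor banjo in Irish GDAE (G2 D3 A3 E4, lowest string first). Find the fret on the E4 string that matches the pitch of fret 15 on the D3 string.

Fret 15 on D3 is MIDI 50 + 15 = 65 (F4). On the E4 string (open MIDI 64), that pitch is 65 − 64 = fret 1.

1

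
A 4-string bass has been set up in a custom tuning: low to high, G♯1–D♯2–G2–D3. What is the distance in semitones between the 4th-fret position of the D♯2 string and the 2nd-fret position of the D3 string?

D♯2 at fret 4 → G2 (MIDI 43); D3 at fret 2 → E3 (MIDI 52).
43 − 52 = -9, so the two pitches are 9 semitones apart, with E3 the higher.

9 semitones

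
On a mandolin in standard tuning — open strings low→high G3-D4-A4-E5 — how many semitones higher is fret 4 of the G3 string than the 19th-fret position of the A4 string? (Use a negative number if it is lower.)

-29 semitones

G3 at fret 4 → B3 (MIDI 59); A4 at fret 19 → E6 (MIDI 88).
59 − 88 = -29, so the two pitches are 29 semitones apart.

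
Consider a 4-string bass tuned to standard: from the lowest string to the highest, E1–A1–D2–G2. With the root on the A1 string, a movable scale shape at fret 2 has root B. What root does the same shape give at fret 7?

Moving from fret 2 to fret 7 shifts the root by 5 semitones.
B up 5 semitones is E.

E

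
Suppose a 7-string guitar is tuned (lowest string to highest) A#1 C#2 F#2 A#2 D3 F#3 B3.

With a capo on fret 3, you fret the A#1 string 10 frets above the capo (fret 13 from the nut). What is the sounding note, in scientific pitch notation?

The capo raises the open A#1 by 3 semitones to C#2; fretting 10 more gives A#1 + 3 + 10 = A#1 + 13 semitones = B2.

B2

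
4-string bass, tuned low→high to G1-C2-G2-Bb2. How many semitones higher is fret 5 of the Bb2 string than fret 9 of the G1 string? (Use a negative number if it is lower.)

Bb2 at fret 5 → Eb3 (MIDI 51); G1 at fret 9 → E2 (MIDI 40).
51 − 40 = 11, so the two pitches are 11 semitones apart.

11 semitones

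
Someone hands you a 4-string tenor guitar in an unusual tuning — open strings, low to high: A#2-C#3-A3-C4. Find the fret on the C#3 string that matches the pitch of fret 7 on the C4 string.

18

C4 at fret 7 is C4 + 7 semitones = G4.
The open C#3 string is 11 semitones below the open C4, so the same pitch on the C#3 string lies at fret 7 + 11 = 18.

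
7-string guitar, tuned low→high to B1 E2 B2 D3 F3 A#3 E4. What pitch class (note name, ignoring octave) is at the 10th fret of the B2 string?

A

Each fret is one semitone, so B2 + 10 = A.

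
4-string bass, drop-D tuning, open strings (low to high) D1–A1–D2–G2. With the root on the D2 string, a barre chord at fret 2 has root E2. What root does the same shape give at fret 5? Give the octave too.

G2

Moving from fret 2 to fret 5 shifts the root by 3 semitones.
E2 up 3 semitones is G2.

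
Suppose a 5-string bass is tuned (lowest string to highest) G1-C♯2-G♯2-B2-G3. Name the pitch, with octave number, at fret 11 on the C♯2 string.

C3

Each fret is one semitone, so C♯2 + 11 = C3.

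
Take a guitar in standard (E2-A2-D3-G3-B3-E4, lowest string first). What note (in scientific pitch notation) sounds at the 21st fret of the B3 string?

G♯5

B3 is MIDI 59. Adding 21 gives 80, which is G♯5.
(Equivalently spelled A♭5.)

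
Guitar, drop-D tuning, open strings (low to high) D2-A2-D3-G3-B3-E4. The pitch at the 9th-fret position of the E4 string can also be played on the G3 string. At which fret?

E4 at fret 9 is E4 + 9 semitones = C♯5.
The open G3 string is 9 semitones below the open E4, so the same pitch on the G3 string lies at fret 9 + 9 = 18.

18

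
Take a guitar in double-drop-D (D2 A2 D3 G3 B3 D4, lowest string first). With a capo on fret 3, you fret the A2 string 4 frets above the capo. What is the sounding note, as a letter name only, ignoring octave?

E

The capo raises the open A2 by 3 semitones to C3; fretting 4 more gives A2 + 3 + 4 = A2 + 7 semitones, landing on E.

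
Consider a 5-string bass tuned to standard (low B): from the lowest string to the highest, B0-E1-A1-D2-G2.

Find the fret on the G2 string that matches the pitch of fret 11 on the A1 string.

1

A1 at fret 11 is A1 + 11 semitones = G♯2.
The open G2 string is 10 semitones above the open A1, so the same pitch on the G2 string lies at fret 11 − 10 = 1.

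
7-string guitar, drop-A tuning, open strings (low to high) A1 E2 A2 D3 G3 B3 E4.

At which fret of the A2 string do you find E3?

E3 is 7 semitones above the open A2 (A–A#–B–C–C#–D–D#–E), so it sits at fret 7.

7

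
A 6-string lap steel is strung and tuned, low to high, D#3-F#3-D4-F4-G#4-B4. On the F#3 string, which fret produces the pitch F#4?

F#4 is 12 semitones above the open F#3 (F#–G–G#–A–…–E–F–F#), so it sits at fret 12.

12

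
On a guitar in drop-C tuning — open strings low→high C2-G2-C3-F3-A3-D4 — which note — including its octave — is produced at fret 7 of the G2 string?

G2 is MIDI 43. Adding 7 gives 50, which is D3.

D3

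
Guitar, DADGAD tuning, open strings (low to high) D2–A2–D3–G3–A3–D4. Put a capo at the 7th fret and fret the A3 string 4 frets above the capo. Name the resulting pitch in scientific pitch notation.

G#4

The capo raises the open A3 by 7 semitones to E4; fretting 4 more gives A3 + 7 + 4 = A3 + 11 semitones = G#4.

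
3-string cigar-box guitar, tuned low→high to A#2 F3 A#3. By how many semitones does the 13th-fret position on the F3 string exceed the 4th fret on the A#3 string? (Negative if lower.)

4 semitones

F3 at fret 13 → F#4 (MIDI 66); A#3 at fret 4 → D4 (MIDI 62).
66 − 62 = 4, so the two pitches are 4 semitones apart.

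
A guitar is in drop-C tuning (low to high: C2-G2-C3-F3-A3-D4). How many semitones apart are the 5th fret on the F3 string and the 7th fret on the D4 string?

11 semitones

F3 at fret 5 → A#3 (MIDI 58); D4 at fret 7 → A4 (MIDI 69).
58 − 69 = -11, so the two pitches are 11 semitones apart, with A4 the higher.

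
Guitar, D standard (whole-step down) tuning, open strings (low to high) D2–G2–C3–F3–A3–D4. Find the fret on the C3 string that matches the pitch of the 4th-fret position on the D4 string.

18

Fret 4 on D4 is MIDI 62 + 4 = 66 (F♯4). On the C3 string (open MIDI 48), that pitch is 66 − 48 = fret 18.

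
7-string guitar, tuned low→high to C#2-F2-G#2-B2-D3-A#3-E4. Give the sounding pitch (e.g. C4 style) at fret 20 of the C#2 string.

A3

Each fret is one semitone, so C#2 + 20 = A3.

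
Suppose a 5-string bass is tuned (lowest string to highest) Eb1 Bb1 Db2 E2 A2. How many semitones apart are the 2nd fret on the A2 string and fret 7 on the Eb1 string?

13 semitones

A2 at fret 2 → B2 (MIDI 47); Eb1 at fret 7 → Bb1 (MIDI 34).
47 − 34 = 13, so the two pitches are 13 semitones apart, with B2 the higher.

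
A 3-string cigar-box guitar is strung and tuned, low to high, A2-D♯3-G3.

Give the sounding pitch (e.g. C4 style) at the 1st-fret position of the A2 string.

A♯2

The open A2 string plus 1 semitone: A–A#.
No B→C boundary is crossed, so the octave stays at 2.
(Equivalently spelled B♭2.)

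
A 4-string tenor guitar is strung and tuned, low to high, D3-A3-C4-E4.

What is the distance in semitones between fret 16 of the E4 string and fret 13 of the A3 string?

E4 at fret 16 → G♯5 (MIDI 80); A3 at fret 13 → A♯4 (MIDI 70).
80 − 70 = 10, so the two pitches are 10 semitones apart, with G♯5 the higher.

10 semitones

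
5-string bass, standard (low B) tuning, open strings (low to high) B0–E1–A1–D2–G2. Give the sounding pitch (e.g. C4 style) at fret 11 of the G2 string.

G2 is MIDI 43. Adding 11 gives 54, which is F♯3.

F♯3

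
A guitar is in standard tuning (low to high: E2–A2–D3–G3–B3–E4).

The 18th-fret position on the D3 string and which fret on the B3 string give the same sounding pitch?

9

D3 at fret 18 is D3 + 18 semitones = G#4.
The open B3 string is 9 semitones above the open D3, so the same pitch on the B3 string lies at fret 18 − 9 = 9.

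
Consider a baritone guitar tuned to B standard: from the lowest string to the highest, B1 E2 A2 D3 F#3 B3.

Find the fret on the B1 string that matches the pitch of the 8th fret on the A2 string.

18

Fret 8 on A2 is MIDI 45 + 8 = 53 (F3). On the B1 string (open MIDI 35), that pitch is 53 − 35 = fret 18.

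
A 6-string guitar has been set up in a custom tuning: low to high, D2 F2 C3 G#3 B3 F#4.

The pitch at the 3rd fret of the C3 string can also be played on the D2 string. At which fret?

C3 at fret 3 is C3 + 3 semitones = D#3.
The open D2 string is 10 semitones below the open C3, so the same pitch on the D2 string lies at fret 3 + 10 = 13.

13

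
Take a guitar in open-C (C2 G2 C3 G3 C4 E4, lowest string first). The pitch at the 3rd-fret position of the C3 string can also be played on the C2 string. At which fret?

C3 at fret 3 is C3 + 3 semitones = D#3.
The open C2 string is 12 semitones below the open C3, so the same pitch on the C2 string lies at fret 3 + 12 = 15.

15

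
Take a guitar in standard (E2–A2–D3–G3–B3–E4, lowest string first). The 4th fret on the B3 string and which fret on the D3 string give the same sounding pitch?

13

Fret 4 on B3 is MIDI 59 + 4 = 63 (D♯4). On the D3 string (open MIDI 50), that pitch is 63 − 50 = fret 13.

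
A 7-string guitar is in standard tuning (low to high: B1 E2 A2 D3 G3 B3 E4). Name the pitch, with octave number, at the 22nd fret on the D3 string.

The open D3 string plus 22 semitones: D–D#–E–F–…–A#–B–C.
The walk passes from B into C 2 times, so the octave number goes from 3 to 5.

C5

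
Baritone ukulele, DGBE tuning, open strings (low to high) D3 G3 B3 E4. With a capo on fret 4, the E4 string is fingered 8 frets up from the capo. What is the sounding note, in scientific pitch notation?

E5

The capo raises the open E4 by 4 semitones to G♯4; fretting 8 more gives E4 + 4 + 8 = E4 + 12 semitones = E5.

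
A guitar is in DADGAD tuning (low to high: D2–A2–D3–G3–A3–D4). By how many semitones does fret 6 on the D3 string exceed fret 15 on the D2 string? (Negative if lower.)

D3 at fret 6 → G♯3 (MIDI 56); D2 at fret 15 → F3 (MIDI 53).
56 − 53 = 3, so the two pitches are 3 semitones apart.

3 semitones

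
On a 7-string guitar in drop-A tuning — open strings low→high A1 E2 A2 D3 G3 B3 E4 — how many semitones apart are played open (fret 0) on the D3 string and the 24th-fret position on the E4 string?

D3 at fret 0 → D3 (MIDI 50); E4 at fret 24 → E6 (MIDI 88).
50 − 88 = -38, so the two pitches are 38 semitones apart, with E6 the higher.

38 semitones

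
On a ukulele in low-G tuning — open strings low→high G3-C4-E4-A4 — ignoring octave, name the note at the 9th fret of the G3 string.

E

G3 is MIDI 55. Adding 9 gives 64; 64 mod 12 = 4, i.e. E.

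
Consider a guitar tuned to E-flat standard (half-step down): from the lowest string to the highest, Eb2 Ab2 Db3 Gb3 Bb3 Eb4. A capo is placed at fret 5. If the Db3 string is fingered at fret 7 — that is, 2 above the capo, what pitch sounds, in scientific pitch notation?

The capo raises the open Db3 by 5 semitones to Gb3; fretting 2 more gives Db3 + 5 + 2 = Db3 + 7 semitones = Ab3.

Ab3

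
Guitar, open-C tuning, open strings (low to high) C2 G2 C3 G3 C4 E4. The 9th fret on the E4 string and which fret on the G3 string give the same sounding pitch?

18

Fret 9 on E4 is MIDI 64 + 9 = 73 (C#5). On the G3 string (open MIDI 55), that pitch is 73 − 55 = fret 18.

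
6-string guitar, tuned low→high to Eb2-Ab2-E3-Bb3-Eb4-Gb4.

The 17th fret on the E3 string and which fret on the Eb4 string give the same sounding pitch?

E3 at fret 17 is E3 + 17 semitones = A4.
The open Eb4 string is 11 semitones above the open E3, so the same pitch on the Eb4 string lies at fret 17 − 11 = 6.

6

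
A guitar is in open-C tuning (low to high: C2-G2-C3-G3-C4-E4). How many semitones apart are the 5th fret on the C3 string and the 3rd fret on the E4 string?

C3 at fret 5 → F3 (MIDI 53); E4 at fret 3 → G4 (MIDI 67).
53 − 67 = -14, so the two pitches are 14 semitones apart, with G4 the higher.

14 semitones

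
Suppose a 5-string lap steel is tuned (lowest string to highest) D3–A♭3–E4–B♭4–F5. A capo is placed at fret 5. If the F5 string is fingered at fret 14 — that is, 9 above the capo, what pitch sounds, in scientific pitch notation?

The capo raises the open F5 by 5 semitones to B♭5; fretting 9 more gives F5 + 5 + 9 = F5 + 14 semitones = G6.

G6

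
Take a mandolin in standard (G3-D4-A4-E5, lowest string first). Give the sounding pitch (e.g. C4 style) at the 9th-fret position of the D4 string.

B4

The open D4 string plus 9 semitones: D–D#–E–F–F#–G–G#–A–A#–B.
No B→C boundary is crossed, so the octave stays at 4.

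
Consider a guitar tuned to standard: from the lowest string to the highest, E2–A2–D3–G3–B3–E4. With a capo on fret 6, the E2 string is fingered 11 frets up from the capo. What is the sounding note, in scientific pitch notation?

A3

The capo raises the open E2 by 6 semitones to A♯2; fretting 11 more gives E2 + 6 + 11 = E2 + 17 semitones = A3.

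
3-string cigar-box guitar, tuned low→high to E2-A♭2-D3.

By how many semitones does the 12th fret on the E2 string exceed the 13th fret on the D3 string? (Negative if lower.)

-11 semitones

E2 at fret 12 → E3 (MIDI 52); D3 at fret 13 → E♭4 (MIDI 63).
52 − 63 = -11, so the two pitches are 11 semitones apart.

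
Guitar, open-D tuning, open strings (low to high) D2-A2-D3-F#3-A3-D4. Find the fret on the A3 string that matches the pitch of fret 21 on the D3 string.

14

D3 at fret 21 is D3 + 21 semitones = B4.
The open A3 string is 7 semitones above the open D3, so the same pitch on the A3 string lies at fret 21 − 7 = 14.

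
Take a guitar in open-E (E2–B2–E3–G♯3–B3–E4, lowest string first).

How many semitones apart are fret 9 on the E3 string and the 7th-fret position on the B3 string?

E3 at fret 9 → C♯4 (MIDI 61); B3 at fret 7 → F♯4 (MIDI 66).
61 − 66 = -5, so the two pitches are 5 semitones apart, with F♯4 the higher.

5 semitones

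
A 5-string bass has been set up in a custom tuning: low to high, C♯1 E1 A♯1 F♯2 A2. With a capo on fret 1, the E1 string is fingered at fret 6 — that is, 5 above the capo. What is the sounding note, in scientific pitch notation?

The capo raises the open E1 by 1 semitone to F1; fretting 5 more gives E1 + 1 + 5 = E1 + 6 semitones = A♯1.
(Also written B♭.)

A♯1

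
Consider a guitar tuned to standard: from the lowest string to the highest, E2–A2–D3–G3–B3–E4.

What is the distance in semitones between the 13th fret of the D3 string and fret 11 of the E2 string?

12 semitones

D3 at fret 13 → D#4 (MIDI 63); E2 at fret 11 → D#3 (MIDI 51).
63 − 51 = 12, so the two pitches are 12 semitones apart, with D#4 the higher.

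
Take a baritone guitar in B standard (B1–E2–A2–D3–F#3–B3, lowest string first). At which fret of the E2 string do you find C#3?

9

C#3 is 9 semitones above the open E2 (E–F–F#–G–G#–A–A#–B–C–C#), so it sits at fret 9.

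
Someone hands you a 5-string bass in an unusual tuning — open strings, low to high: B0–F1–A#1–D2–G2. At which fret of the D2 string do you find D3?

12

D3 is 12 semitones above the open D2 (D–D#–E–F–…–C–C#–D), so it sits at fret 12.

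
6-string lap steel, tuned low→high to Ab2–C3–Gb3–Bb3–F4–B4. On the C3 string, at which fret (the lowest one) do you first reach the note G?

From C3, count semitones up the chromatic scale until reaching G: C–Db–D–Eb–E–F–Gb–G — 7 steps.

7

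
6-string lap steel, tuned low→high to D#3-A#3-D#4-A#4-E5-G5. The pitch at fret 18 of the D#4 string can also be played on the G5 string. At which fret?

D#4 at fret 18 is D#4 + 18 semitones = A5.
The open G5 string is 16 semitones above the open D#4, so the same pitch on the G5 string lies at fret 18 − 16 = 2.

2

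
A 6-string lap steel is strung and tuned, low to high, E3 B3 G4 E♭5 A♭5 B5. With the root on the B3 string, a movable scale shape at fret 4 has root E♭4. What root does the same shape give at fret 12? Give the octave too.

Moving from fret 4 to fret 12 shifts the root by 8 semitones.
E♭4 up 8 semitones is B4.

B4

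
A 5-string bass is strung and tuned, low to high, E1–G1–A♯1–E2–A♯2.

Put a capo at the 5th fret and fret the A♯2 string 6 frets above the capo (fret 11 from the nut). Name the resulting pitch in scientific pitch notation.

The capo raises the open A♯2 by 5 semitones to D♯3; fretting 6 more gives A♯2 + 5 + 6 = A♯2 + 11 semitones = A3.

A3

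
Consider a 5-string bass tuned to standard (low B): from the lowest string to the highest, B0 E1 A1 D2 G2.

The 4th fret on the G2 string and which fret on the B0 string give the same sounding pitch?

24

G2 at fret 4 is G2 + 4 semitones = B2.
The open B0 string is 20 semitones below the open G2, so the same pitch on the B0 string lies at fret 4 + 20 = 24.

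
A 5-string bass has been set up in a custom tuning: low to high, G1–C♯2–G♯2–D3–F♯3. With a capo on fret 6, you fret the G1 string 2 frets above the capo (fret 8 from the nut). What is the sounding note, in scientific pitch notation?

D♯2

The capo raises the open G1 by 6 semitones to C♯2; fretting 2 more gives G1 + 6 + 2 = G1 + 8 semitones = D♯2.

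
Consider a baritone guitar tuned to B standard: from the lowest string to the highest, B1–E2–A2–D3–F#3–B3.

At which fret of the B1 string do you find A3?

A3 is 22 semitones above the open B1 (B–C–C#–D–…–G–G#–A), so it sits at fret 22.

22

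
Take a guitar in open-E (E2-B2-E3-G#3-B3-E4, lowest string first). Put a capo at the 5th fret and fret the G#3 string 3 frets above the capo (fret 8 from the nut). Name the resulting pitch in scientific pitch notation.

The capo raises the open G#3 by 5 semitones to C#4; fretting 3 more gives G#3 + 5 + 3 = G#3 + 8 semitones = E4.

E4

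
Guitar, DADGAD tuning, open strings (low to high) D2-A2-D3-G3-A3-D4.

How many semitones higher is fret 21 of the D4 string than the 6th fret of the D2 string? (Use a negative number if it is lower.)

39 semitones

D4 at fret 21 → B5 (MIDI 83); D2 at fret 6 → G#2 (MIDI 44).
83 − 44 = 39, so the two pitches are 39 semitones apart.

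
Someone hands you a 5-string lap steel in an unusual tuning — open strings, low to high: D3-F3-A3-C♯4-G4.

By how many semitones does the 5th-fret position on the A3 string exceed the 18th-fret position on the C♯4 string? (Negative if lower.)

-17 semitones

A3 at fret 5 → D4 (MIDI 62); C♯4 at fret 18 → G5 (MIDI 79).
62 − 79 = -17, so the two pitches are 17 semitones apart.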